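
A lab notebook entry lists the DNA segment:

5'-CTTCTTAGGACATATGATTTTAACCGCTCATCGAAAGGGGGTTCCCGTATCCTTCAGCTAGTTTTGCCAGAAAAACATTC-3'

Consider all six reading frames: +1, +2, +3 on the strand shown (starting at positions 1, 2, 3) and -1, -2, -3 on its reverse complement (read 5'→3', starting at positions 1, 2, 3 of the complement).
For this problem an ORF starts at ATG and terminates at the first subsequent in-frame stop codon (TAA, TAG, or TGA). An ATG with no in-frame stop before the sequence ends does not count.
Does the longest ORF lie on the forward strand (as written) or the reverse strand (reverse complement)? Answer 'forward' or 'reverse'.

forward

Reverse complement (5'→3'): GAATGTTTTTCTGGCAAAACTAGCTGAAGGATACGGGAACCCCCTTTCGATGAGCGGTTAAAATCATATGTCCTAAGAAG
Frame +1: CTT CTT AGG ACA TAT GAT TTT AAC CGC TCA TCG AAA GGG GGT TCC CGT ATC CTT CAG CTA GTT TTG CCA GAA AAA CAT — no ATG→stop ORF.
Frame +2: TTC TTA GGA CAT ATG ATT TTA ACC GCT CAT CGA AAG GGG GTT CCC GTA TCC TTC AGC TAG TTT TGC CAG AAA AAC ATT — ATG at 14, stop TAG at 59 → 48 nt.
Frame +3: TCT TAG GAC ATA TGA TTT TAA CCG CTC ATC GAA AGG GGG TTC CCG TAT CCT TCA GCT AGT TTT GCC AGA AAA ACA TTC — no ATG→stop ORF.
Frame -1: GAA TGT TTT TCT GGC AAA ACT AGC TGA AGG ATA CGG GAA CCC CCT TTC GAT GAG CGG TTA AAA TCA TAT GTC CTA AGA — no ATG→stop ORF.
Frame -2: AAT GTT TTT CTG GCA AAA CTA GCT GAA GGA TAC GGG AAC CCC CTT TCG ATG AGC GGT TAA AAT CAT ATG TCC TAA GAA — ATG at 50, stop TAA at 59 → 12 nt; ATG at 68, stop TAA at 74 → 9 nt.
Frame -3: ATG TTT TTC TGG CAA AAC TAG CTG AAG GAT ACG GGA ACC CCC TTT CGA TGA GCG GTT AAA ATC ATA TGT CCT AAG AAG — ATG at 3, stop TAG at 21 → 21 nt.
Forward-strand max 48 nt; reverse-strand max 21 nt. The forward strand has the longer ORF.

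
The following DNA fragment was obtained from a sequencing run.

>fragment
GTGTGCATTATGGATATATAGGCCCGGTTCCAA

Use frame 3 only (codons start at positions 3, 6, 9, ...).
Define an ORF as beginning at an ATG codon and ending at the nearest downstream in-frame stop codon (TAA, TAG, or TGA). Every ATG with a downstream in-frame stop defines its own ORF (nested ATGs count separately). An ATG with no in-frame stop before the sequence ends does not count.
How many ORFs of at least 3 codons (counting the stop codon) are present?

0

Frame 3: GTG CAT TAT GGA TAT ATA GGC CCG GTT CCA — no ATG→stop ORF.
No ORF reaches 3 codons. Count = 0.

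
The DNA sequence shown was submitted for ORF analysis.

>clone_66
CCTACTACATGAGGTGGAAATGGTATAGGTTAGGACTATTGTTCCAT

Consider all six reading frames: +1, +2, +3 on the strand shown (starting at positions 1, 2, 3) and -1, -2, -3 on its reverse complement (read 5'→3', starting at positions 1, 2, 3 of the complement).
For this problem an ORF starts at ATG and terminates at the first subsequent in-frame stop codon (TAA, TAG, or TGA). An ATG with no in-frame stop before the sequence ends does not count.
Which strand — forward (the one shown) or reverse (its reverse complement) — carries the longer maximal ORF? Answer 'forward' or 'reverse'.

reverse

Reverse complement (5'→3'): ATGGAACAATAGTCCTAACCTATACCATTTCCACCTCATGTAGTAGG
Frame +1: CCT ACT ACA TGA GGT GGA AAT GGT ATA GGT TAG GAC TAT TGT TCC — no ATG→stop ORF.
Frame +2: CTA CTA CAT GAG GTG GAA ATG GTA TAG GTT AGG ACT ATT GTT CCA — ATG at 20, stop TAG at 26 → 9 nt.
Frame +3: TAC TAC ATG AGG TGG AAA TGG TAT AGG TTA GGA CTA TTG TTC CAT — no ATG→stop ORF.
Frame -1: ATG GAA CAA TAG TCC TAA CCT ATA CCA TTT CCA CCT CAT GTA GTA — ATG at 1, stop TAG at 10 → 12 nt.
Frame -2: TGG AAC AAT AGT CCT AAC CTA TAC CAT TTC CAC CTC ATG TAG TAG — ATG at 38, stop TAG at 41 → 6 nt.
Frame -3: GGA ACA ATA GTC CTA ACC TAT ACC ATT TCC ACC TCA TGT AGT AGG — no ATG→stop ORF.
Forward-strand max 9 nt; reverse-strand max 12 nt. The reverse strand has the longer ORF.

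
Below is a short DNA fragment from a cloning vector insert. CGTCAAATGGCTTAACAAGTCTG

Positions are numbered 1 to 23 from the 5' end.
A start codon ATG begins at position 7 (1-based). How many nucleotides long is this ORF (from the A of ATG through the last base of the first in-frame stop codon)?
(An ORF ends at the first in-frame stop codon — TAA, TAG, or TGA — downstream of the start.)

9

Codons from position 7: ATG (7–9), GCT (10–12), TAA (13–15).
TAA is the first in-frame stop; ORF spans 7–15, 9 nucleotides.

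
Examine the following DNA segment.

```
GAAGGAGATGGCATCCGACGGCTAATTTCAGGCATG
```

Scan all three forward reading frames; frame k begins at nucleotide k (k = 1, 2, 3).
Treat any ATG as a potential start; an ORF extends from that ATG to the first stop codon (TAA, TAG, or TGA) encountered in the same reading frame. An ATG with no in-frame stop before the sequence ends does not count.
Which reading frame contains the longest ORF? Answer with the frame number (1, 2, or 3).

Frame 1: GAA GGA GAT GGC ATC CGA CGG CTA ATT TCA GGC ATG — no ATG→stop ORF.
Frame 2: AAG GAG ATG GCA TCC GAC GGC TAA TTT CAG GCA — ATG at 8, stop TAA at 23 → 18 nt.
Frame 3: AGG AGA TGG CAT CCG ACG GCT AAT TTC AGG CAT — no ATG→stop ORF.
Longest ORF is 18 nt in frame 2 (positions 8–25).

2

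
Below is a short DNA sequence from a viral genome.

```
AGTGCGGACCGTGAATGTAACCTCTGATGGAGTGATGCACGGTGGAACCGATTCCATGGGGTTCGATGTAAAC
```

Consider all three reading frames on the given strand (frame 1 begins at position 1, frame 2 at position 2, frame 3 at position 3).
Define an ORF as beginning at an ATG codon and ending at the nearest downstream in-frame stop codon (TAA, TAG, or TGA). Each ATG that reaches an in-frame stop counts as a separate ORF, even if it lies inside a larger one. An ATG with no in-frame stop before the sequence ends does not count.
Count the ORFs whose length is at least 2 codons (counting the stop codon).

3

Frame 1: AGT GCG GAC CGT GAA TGT AAC CTC TGA TGG AGT GAT GCA CGG TGG AAC CGA TTC CAT GGG GTT CGA TGT AAA — no ATG→stop ORF.
Frame 2: GTG CGG ACC GTG AAT GTA ACC TCT GAT GGA GTG ATG CAC GGT GGA ACC GAT TCC ATG GGG TTC GAT GTA AAC — no ATG→stop ORF.
Frame 3: TGC GGA CCG TGA ATG TAA CCT CTG ATG GAG TGA TGC ACG GTG GAA CCG ATT CCA TGG GGT TCG ATG TAA — ATG at 15, stop TAA at 18 → 6 nt; ATG at 27, stop TGA at 33 → 9 nt; ATG at 66, stop TAA at 69 → 6 nt.
ORFs ≥ 2 codons: frame 3 15–20 (2 codons), frame 3 27–35 (3 codons), frame 3 66–71 (2 codons). Count = 3.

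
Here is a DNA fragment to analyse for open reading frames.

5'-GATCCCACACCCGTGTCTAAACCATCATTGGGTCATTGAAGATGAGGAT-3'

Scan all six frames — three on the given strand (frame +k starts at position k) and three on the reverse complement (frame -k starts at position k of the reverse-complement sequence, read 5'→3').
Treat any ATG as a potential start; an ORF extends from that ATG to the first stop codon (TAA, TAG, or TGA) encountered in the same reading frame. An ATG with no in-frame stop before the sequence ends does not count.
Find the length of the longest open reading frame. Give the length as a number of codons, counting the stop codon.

4

Reverse complement (5'→3'): ATCCTCATCTTCAATGACCCAATGATGGTTTAGACACGGGTGTGGGATC
Frame +1: GAT CCC ACA CCC GTG TCT AAA CCA TCA TTG GGT CAT TGA AGA TGA GGA — no ATG→stop ORF.
Frame +2: ATC CCA CAC CCG TGT CTA AAC CAT CAT TGG GTC ATT GAA GAT GAG GAT — no ATG→stop ORF.
Frame +3: TCC CAC ACC CGT GTC TAA ACC ATC ATT GGG TCA TTG AAG ATG AGG — no ATG→stop ORF.
Frame -1: ATC CTC ATC TTC AAT GAC CCA ATG ATG GTT TAG ACA CGG GTG TGG GAT — ATG at 22, stop TAG at 31 → 12 nt; ATG at 25, stop TAG at 31 → 9 nt.
Frame -2: TCC TCA TCT TCA ATG ACC CAA TGA TGG TTT AGA CAC GGG TGT GGG ATC — ATG at 14, stop TGA at 23 → 12 nt.
Frame -3: CCT CAT CTT CAA TGA CCC AAT GAT GGT TTA GAC ACG GGT GTG GGA — no ATG→stop ORF.
Longest: frame -1, positions 22–33, 12 nt = 4 codons = 3 aa. → 4 codons.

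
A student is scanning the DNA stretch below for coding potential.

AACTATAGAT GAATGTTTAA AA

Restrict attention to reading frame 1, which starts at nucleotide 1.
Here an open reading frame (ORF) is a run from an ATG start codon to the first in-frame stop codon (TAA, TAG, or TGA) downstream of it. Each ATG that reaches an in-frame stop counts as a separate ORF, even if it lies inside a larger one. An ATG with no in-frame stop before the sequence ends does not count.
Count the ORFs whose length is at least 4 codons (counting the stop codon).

0

Frame 1: AAC TAT AGA TGA ATG TTT AAA — no ATG→stop ORF.
No ORF reaches 4 codons. Count = 0.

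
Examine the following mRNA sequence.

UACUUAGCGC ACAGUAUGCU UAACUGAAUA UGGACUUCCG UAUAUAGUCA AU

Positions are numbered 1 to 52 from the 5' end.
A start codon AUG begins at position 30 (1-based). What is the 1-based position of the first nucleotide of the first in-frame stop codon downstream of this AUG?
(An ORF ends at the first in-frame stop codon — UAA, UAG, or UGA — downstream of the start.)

Codons from position 30: AUG (30–32), GAC (33–35), UUC (36–38), CGU (39–41), AUA (42–44), UAG (45–47).
UAG is a stop codon; it begins at position 45.

45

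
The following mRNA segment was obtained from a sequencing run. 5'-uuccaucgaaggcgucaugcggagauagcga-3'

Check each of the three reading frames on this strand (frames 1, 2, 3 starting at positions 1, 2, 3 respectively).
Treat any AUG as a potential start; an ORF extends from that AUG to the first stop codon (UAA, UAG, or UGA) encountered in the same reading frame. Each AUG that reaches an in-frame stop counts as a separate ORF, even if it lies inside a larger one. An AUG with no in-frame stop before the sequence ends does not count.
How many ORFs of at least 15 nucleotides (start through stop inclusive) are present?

Frame 1: UUC CAU CGA AGG CGU CAU GCG GAG AUA GCG — no AUG→stop ORF.
Frame 2: UCC AUC GAA GGC GUC AUG CGG AGA UAG CGA — AUG at 17, stop UAG at 26 → 12 nt.
Frame 3: CCA UCG AAG GCG UCA UGC GGA GAU AGC — no AUG→stop ORF.
No ORF reaches 15 nucleotides. Count = 0.

0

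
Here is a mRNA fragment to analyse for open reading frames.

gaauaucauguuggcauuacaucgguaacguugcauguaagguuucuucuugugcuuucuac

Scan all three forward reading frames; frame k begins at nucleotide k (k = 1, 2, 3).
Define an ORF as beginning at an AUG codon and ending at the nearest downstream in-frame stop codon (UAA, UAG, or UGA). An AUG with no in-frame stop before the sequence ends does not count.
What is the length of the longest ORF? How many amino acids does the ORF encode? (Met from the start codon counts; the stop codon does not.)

Frame 1: GAA UAU CAU GUU GGC AUU ACA UCG GUA ACG UUG CAU GUA AGG UUU CUU CUU GUG CUU UCU — no AUG→stop ORF.
Frame 2: AAU AUC AUG UUG GCA UUA CAU CGG UAA CGU UGC AUG UAA GGU UUC UUC UUG UGC UUU CUA — AUG at 8, stop UAA at 26 → 21 nt; AUG at 35, stop UAA at 38 → 6 nt.
Frame 3: AUA UCA UGU UGG CAU UAC AUC GGU AAC GUU GCA UGU AAG GUU UCU UCU UGU GCU UUC UAC — no AUG→stop ORF.
Longest: frame 2, positions 8–28, 21 nt = 7 codons = 6 aa. → 6 amino acids.

6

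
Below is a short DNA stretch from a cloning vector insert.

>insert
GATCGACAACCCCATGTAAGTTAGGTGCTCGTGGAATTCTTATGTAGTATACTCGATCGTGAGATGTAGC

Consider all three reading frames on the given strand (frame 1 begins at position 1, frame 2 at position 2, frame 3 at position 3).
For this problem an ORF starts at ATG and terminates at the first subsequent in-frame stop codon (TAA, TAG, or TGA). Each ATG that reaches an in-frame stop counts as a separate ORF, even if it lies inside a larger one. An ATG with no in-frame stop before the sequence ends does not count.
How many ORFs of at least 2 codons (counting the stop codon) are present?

3

Frame 1: GAT CGA CAA CCC CAT GTA AGT TAG GTG CTC GTG GAA TTC TTA TGT AGT ATA CTC GAT CGT GAG ATG TAG — ATG at 64, stop TAG at 67 → 6 nt.
Frame 2: ATC GAC AAC CCC ATG TAA GTT AGG TGC TCG TGG AAT TCT TAT GTA GTA TAC TCG ATC GTG AGA TGT AGC — ATG at 14, stop TAA at 17 → 6 nt.
Frame 3: TCG ACA ACC CCA TGT AAG TTA GGT GCT CGT GGA ATT CTT ATG TAG TAT ACT CGA TCG TGA GAT GTA — ATG at 42, stop TAG at 45 → 6 nt.
ORFs ≥ 2 codons: frame 1 64–69 (2 codons), frame 2 14–19 (2 codons), frame 3 42–47 (2 codons). Count = 3.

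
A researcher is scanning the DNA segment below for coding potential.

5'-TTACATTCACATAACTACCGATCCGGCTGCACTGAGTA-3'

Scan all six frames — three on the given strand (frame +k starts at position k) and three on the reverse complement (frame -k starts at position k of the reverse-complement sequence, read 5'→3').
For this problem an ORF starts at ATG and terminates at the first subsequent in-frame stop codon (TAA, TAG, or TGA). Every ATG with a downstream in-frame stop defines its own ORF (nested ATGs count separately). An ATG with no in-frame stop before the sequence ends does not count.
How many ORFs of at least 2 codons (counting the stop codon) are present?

2

Reverse complement (5'→3'): TACTCAGTGCAGCCGGATCGGTAGTTATGTGAATGTAA
Frame +1: TTA CAT TCA CAT AAC TAC CGA TCC GGC TGC ACT GAG — no ATG→stop ORF.
Frame +2: TAC ATT CAC ATA ACT ACC GAT CCG GCT GCA CTG AGT — no ATG→stop ORF.
Frame +3: ACA TTC ACA TAA CTA CCG ATC CGG CTG CAC TGA GTA — no ATG→stop ORF.
Frame -1: TAC TCA GTG CAG CCG GAT CGG TAG TTA TGT GAA TGT — no ATG→stop ORF.
Frame -2: ACT CAG TGC AGC CGG ATC GGT AGT TAT GTG AAT GTA — no ATG→stop ORF.
Frame -3: CTC AGT GCA GCC GGA TCG GTA GTT ATG TGA ATG TAA — ATG at 27, stop TGA at 30 → 6 nt; ATG at 33, stop TAA at 36 → 6 nt.
ORFs ≥ 2 codons: frame -3 27–32 (2 codons), frame -3 33–38 (2 codons). Count = 2.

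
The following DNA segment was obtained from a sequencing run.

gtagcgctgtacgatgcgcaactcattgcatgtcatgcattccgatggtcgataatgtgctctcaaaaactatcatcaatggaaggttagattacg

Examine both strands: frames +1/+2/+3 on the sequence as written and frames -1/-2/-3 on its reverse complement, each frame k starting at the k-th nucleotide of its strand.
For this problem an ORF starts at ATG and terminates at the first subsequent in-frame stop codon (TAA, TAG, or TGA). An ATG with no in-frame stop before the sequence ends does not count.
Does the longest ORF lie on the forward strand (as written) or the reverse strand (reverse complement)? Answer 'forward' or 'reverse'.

reverse

Reverse complement (5'→3'): CGTAATCTAACCTTCCATTGATGATAGTTTTTGAGAGCACATTATCGACCATCGGAATGCATGACATGCAATGAGTTGCGCATCGTACAGCGCTAC
Frame +1: GTA GCG CTG TAC GAT GCG CAA CTC ATT GCA TGT CAT GCA TTC CGA TGG TCG ATA ATG TGC TCT CAA AAA CTA TCA TCA ATG GAA GGT TAG ATT ACG — ATG at 55, stop TAG at 88 → 36 nt; ATG at 79, stop TAG at 88 → 12 nt.
Frame +2: TAG CGC TGT ACG ATG CGC AAC TCA TTG CAT GTC ATG CAT TCC GAT GGT CGA TAA TGT GCT CTC AAA AAC TAT CAT CAA TGG AAG GTT AGA TTA — ATG at 14, stop TAA at 53 → 42 nt; ATG at 35, stop TAA at 53 → 21 nt.
Frame +3: AGC GCT GTA CGA TGC GCA ACT CAT TGC ATG TCA TGC ATT CCG ATG GTC GAT AAT GTG CTC TCA AAA ACT ATC ATC AAT GGA AGG TTA GAT TAC — no ATG→stop ORF.
Frame -1: CGT AAT CTA ACC TTC CAT TGA TGA TAG TTT TTG AGA GCA CAT TAT CGA CCA TCG GAA TGC ATG ACA TGC AAT GAG TTG CGC ATC GTA CAG CGC TAC — no ATG→stop ORF.
Frame -2: GTA ATC TAA CCT TCC ATT GAT GAT AGT TTT TGA GAG CAC ATT ATC GAC CAT CGG AAT GCA TGA CAT GCA ATG AGT TGC GCA TCG TAC AGC GCT — no ATG→stop ORF.
Frame -3: TAA TCT AAC CTT CCA TTG ATG ATA GTT TTT GAG AGC ACA TTA TCG ACC ATC GGA ATG CAT GAC ATG CAA TGA GTT GCG CAT CGT ACA GCG CTA — ATG at 21, stop TGA at 72 → 54 nt; ATG at 57, stop TGA at 72 → 18 nt; ATG at 66, stop TGA at 72 → 9 nt.
Forward-strand max 42 nt; reverse-strand max 54 nt. The reverse strand has the longer ORF.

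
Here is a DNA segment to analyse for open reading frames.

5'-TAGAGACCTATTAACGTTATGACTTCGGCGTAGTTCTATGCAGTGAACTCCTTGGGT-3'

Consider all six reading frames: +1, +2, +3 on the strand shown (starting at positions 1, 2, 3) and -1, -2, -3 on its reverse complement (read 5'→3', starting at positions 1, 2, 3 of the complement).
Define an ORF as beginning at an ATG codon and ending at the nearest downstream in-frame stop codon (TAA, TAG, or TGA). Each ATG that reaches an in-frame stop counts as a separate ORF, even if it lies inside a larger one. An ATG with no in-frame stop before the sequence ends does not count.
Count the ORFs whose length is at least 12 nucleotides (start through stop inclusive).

1

Reverse complement (5'→3'): ACCCAAGGAGTTCACTGCATAGAACTACGCCGAAGTCATAACGTTAATAGGTCTCTA
Frame +1: TAG AGA CCT ATT AAC GTT ATG ACT TCG GCG TAG TTC TAT GCA GTG AAC TCC TTG GGT — ATG at 19, stop TAG at 31 → 15 nt.
Frame +2: AGA GAC CTA TTA ACG TTA TGA CTT CGG CGT AGT TCT ATG CAG TGA ACT CCT TGG — ATG at 38, stop TGA at 44 → 9 nt.
Frame +3: GAG ACC TAT TAA CGT TAT GAC TTC GGC GTA GTT CTA TGC AGT GAA CTC CTT GGG — no ATG→stop ORF.
Frame -1: ACC CAA GGA GTT CAC TGC ATA GAA CTA CGC CGA AGT CAT AAC GTT AAT AGG TCT CTA — no ATG→stop ORF.
Frame -2: CCC AAG GAG TTC ACT GCA TAG AAC TAC GCC GAA GTC ATA ACG TTA ATA GGT CTC — no ATG→stop ORF.
Frame -3: CCA AGG AGT TCA CTG CAT AGA ACT ACG CCG AAG TCA TAA CGT TAA TAG GTC TCT — no ATG→stop ORF.
ORFs ≥ 12 nucleotides: frame +1 19–33 (15 nucleotides). Count = 1.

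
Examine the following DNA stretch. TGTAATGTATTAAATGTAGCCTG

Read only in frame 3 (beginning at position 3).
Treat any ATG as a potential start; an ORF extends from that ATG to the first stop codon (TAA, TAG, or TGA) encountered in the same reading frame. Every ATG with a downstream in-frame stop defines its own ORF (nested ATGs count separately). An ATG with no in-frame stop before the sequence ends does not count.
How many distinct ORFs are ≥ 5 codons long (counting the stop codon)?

0

Frame 3: TAA TGT ATT AAA TGT AGC CTG — no ATG→stop ORF.
No ORF reaches 5 codons. Count = 0.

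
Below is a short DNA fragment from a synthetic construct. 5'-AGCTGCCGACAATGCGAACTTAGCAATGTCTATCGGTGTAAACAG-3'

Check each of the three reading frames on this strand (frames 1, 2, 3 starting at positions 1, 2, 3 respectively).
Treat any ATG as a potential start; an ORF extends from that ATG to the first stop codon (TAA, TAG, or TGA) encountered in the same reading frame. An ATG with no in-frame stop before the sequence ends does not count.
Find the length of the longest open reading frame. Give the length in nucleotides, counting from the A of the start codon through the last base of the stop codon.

Frame 1: AGC TGC CGA CAA TGC GAA CTT AGC AAT GTC TAT CGG TGT AAA CAG — no ATG→stop ORF.
Frame 2: GCT GCC GAC AAT GCG AAC TTA GCA ATG TCT ATC GGT GTA AAC — no ATG→stop ORF.
Frame 3: CTG CCG ACA ATG CGA ACT TAG CAA TGT CTA TCG GTG TAA ACA — ATG at 12, stop TAG at 21 → 12 nt.
Longest: frame 3, positions 12–23, 12 nt = 4 codons = 3 aa. → 12 nucleotides.

12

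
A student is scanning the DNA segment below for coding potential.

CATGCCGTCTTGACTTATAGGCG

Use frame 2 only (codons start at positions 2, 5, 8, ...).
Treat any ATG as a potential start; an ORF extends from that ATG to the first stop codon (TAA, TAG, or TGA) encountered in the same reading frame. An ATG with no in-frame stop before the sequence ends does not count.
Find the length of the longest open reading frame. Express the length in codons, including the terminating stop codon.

Frame 2: ATG CCG TCT TGA CTT ATA GGC — ATG at 2, stop TGA at 11 → 12 nt.
Longest: frame 2, positions 2–13, 12 nt = 4 codons = 3 aa. → 4 codons.

4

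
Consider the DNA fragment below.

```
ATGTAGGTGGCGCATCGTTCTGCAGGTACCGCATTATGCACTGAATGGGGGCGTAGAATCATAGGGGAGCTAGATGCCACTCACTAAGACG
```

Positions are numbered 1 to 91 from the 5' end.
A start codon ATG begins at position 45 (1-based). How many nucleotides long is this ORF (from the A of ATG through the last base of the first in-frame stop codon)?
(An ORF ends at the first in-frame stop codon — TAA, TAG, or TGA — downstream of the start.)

Codons from position 45: ATG (45–47), GGG (48–50), GCG (51–53), TAG (54–56).
TAG is the first in-frame stop; ORF spans 45–56, 12 nucleotides.

12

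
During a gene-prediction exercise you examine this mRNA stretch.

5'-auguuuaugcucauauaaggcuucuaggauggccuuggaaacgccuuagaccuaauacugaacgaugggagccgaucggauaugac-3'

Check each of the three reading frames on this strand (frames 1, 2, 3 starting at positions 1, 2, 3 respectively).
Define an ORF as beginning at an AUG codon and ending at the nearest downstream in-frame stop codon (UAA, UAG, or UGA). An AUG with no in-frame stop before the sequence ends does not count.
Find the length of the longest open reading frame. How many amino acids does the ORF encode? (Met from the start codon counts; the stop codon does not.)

Frame 1: AUG UUU AUG CUC AUA UAA GGC UUC UAG GAU GGC CUU GGA AAC GCC UUA GAC CUA AUA CUG AAC GAU GGG AGC CGA UCG GAU AUG — AUG at 1, stop UAA at 16 → 18 nt; AUG at 7, stop UAA at 16 → 12 nt.
Frame 2: UGU UUA UGC UCA UAU AAG GCU UCU AGG AUG GCC UUG GAA ACG CCU UAG ACC UAA UAC UGA ACG AUG GGA GCC GAU CGG AUA UGA — AUG at 29, stop UAG at 47 → 21 nt; AUG at 65, stop UGA at 83 → 21 nt.
Frame 3: GUU UAU GCU CAU AUA AGG CUU CUA GGA UGG CCU UGG AAA CGC CUU AGA CCU AAU ACU GAA CGA UGG GAG CCG AUC GGA UAU GAC — no AUG→stop ORF.
Longest: frame 2, positions 29–49, 21 nt = 7 codons = 6 aa. → 6 amino acids.

6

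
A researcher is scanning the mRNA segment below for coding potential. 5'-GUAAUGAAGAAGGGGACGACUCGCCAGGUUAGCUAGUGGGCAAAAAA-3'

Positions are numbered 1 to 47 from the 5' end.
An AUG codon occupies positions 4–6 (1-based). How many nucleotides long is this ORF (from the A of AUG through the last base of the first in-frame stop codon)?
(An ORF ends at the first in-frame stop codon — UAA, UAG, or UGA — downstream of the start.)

33

Codons from position 4: AUG (4–6), AAG (7–9), AAG (10–12), GGG (13–15), ACG (16–18), ACU (19–21), CGC (22–24), CAG (25–27), GUU (28–30), AGC (31–33), UAG (34–36).
UAG is the first in-frame stop; ORF spans 4–36, 33 nucleotides.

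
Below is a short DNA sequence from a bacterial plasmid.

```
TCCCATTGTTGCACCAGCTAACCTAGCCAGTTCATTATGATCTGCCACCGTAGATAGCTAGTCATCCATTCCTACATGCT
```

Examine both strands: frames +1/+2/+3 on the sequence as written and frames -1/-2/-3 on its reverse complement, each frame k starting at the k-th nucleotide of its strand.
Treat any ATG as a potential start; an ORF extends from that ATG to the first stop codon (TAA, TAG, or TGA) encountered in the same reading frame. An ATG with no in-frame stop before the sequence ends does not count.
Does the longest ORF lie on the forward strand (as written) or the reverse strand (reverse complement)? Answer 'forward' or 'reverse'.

Reverse complement (5'→3'): AGCATGTAGGAATGGATGACTAGCTATCTACGGTGGCAGATCATAATGAACTGGCTAGGTTAGCTGGTGCAACAATGGGA
Frame +1: TCC CAT TGT TGC ACC AGC TAA CCT AGC CAG TTC ATT ATG ATC TGC CAC CGT AGA TAG CTA GTC ATC CAT TCC TAC ATG — ATG at 37, stop TAG at 55 → 21 nt.
Frame +2: CCC ATT GTT GCA CCA GCT AAC CTA GCC AGT TCA TTA TGA TCT GCC ACC GTA GAT AGC TAG TCA TCC ATT CCT ACA TGC — no ATG→stop ORF.
Frame +3: CCA TTG TTG CAC CAG CTA ACC TAG CCA GTT CAT TAT GAT CTG CCA CCG TAG ATA GCT AGT CAT CCA TTC CTA CAT GCT — no ATG→stop ORF.
Frame -1: AGC ATG TAG GAA TGG ATG ACT AGC TAT CTA CGG TGG CAG ATC ATA ATG AAC TGG CTA GGT TAG CTG GTG CAA CAA TGG — ATG at 4, stop TAG at 7 → 6 nt; ATG at 16, stop TAG at 61 → 48 nt; ATG at 46, stop TAG at 61 → 18 nt.
Frame -2: GCA TGT AGG AAT GGA TGA CTA GCT ATC TAC GGT GGC AGA TCA TAA TGA ACT GGC TAG GTT AGC TGG TGC AAC AAT GGG — no ATG→stop ORF.
Frame -3: CAT GTA GGA ATG GAT GAC TAG CTA TCT ACG GTG GCA GAT CAT AAT GAA CTG GCT AGG TTA GCT GGT GCA ACA ATG GGA — ATG at 12, stop TAG at 21 → 12 nt.
Forward-strand max 21 nt; reverse-strand max 48 nt. The reverse strand has the longer ORF.

reverse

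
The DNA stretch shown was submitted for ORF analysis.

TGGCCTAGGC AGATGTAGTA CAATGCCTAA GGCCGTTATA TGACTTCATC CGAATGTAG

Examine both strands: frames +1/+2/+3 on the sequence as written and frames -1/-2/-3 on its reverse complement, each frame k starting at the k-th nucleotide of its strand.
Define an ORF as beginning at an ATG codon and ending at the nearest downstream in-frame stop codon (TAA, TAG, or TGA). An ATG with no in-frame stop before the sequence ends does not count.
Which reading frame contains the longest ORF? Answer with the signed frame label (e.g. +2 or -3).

-2

Reverse complement (5'→3'): CTACATTCGGATGAAGTCATATAACGGCCTTAGGCATTGTACTACATCTGCCTAGGCCA
Frame +1: TGG CCT AGG CAG ATG TAG TAC AAT GCC TAA GGC CGT TAT ATG ACT TCA TCC GAA TGT — ATG at 13, stop TAG at 16 → 6 nt.
Frame +2: GGC CTA GGC AGA TGT AGT ACA ATG CCT AAG GCC GTT ATA TGA CTT CAT CCG AAT GTA — ATG at 23, stop TGA at 41 → 21 nt.
Frame +3: GCC TAG GCA GAT GTA GTA CAA TGC CTA AGG CCG TTA TAT GAC TTC ATC CGA ATG TAG — ATG at 54, stop TAG at 57 → 6 nt.
Frame -1: CTA CAT TCG GAT GAA GTC ATA TAA CGG CCT TAG GCA TTG TAC TAC ATC TGC CTA GGC — no ATG→stop ORF.
Frame -2: TAC ATT CGG ATG AAG TCA TAT AAC GGC CTT AGG CAT TGT ACT ACA TCT GCC TAG GCC — ATG at 11, stop TAG at 53 → 45 nt.
Frame -3: ACA TTC GGA TGA AGT CAT ATA ACG GCC TTA GGC ATT GTA CTA CAT CTG CCT AGG CCA — no ATG→stop ORF.
Longest ORF is 45 nt in frame -2 (positions 11–55).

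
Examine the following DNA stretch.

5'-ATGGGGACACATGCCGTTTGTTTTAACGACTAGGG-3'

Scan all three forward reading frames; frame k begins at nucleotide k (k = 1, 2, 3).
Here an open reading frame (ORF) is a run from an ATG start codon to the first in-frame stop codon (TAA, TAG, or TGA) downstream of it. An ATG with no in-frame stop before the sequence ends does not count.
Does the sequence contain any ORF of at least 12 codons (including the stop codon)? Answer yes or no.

Frame 1: ATG GGG ACA CAT GCC GTT TGT TTT AAC GAC TAG — ATG at 1, stop TAG at 31 → 33 nt.
Frame 2: TGG GGA CAC ATG CCG TTT GTT TTA ACG ACT AGG — no ATG→stop ORF.
Frame 3: GGG GAC ACA TGC CGT TTG TTT TAA CGA CTA GGG — no ATG→stop ORF.
Largest ORF found is 11 codons < 12, so no.

no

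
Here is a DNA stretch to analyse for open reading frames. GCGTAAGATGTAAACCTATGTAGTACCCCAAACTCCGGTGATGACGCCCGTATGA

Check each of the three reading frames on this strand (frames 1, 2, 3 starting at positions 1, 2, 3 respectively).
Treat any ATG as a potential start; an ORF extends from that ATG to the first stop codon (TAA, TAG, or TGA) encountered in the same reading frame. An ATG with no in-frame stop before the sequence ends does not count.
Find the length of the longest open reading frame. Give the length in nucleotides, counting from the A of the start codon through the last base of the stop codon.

15

Frame 1: GCG TAA GAT GTA AAC CTA TGT AGT ACC CCA AAC TCC GGT GAT GAC GCC CGT ATG — no ATG→stop ORF.
Frame 2: CGT AAG ATG TAA ACC TAT GTA GTA CCC CAA ACT CCG GTG ATG ACG CCC GTA TGA — ATG at 8, stop TAA at 11 → 6 nt; ATG at 41, stop TGA at 53 → 15 nt.
Frame 3: GTA AGA TGT AAA CCT ATG TAG TAC CCC AAA CTC CGG TGA TGA CGC CCG TAT — ATG at 18, stop TAG at 21 → 6 nt.
Longest: frame 2, positions 41–55, 15 nt = 5 codons = 4 aa. → 15 nucleotides.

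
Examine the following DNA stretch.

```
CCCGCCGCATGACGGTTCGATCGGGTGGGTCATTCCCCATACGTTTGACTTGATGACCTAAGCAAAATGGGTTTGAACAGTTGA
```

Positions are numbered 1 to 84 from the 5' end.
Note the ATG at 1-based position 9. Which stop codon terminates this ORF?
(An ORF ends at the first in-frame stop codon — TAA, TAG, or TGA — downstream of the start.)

Codons from position 9: ATG (9–11), ACG (12–14), GTT (15–17), CGA (18–20), TCG (21–23), GGT (24–26), GGG (27–29), TCA (30–32), TTC (33–35), CCC (36–38), ATA (39–41), CGT (42–44), TTG (45–47), ACT (48–50), TGA (51–53).
The first in-frame stop codon is TGA.

TGA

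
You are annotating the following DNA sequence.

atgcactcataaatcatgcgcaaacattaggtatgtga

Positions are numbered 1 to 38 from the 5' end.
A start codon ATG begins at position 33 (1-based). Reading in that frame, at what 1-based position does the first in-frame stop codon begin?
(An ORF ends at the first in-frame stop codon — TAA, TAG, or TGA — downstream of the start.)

Codons from position 33: ATG (33–35), TGA (36–38).
TGA is a stop codon; it begins at position 36.

36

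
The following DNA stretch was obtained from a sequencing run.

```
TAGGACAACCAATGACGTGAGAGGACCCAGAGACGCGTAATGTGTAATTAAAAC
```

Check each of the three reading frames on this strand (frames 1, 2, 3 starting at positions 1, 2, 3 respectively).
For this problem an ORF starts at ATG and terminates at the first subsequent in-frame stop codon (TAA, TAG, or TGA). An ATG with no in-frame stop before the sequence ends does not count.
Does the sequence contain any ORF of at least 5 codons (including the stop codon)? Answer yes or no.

Frame 1: TAG GAC AAC CAA TGA CGT GAG AGG ACC CAG AGA CGC GTA ATG TGT AAT TAA AAC — ATG at 40, stop TAA at 49 → 12 nt.
Frame 2: AGG ACA ACC AAT GAC GTG AGA GGA CCC AGA GAC GCG TAA TGT GTA ATT AAA — no ATG→stop ORF.
Frame 3: GGA CAA CCA ATG ACG TGA GAG GAC CCA GAG ACG CGT AAT GTG TAA TTA AAA — ATG at 12, stop TGA at 18 → 9 nt.
Largest ORF found is 4 codons < 5, so no.

no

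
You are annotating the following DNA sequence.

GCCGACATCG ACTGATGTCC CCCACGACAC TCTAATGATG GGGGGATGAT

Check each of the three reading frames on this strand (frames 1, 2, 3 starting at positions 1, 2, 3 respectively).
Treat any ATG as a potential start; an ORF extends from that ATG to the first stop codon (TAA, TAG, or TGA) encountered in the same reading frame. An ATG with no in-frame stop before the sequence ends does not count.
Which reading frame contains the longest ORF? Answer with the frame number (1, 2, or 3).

3

Frame 1: GCC GAC ATC GAC TGA TGT CCC CCA CGA CAC TCT AAT GAT GGG GGG ATG — no ATG→stop ORF.
Frame 2: CCG ACA TCG ACT GAT GTC CCC CAC GAC ACT CTA ATG ATG GGG GGA TGA — ATG at 35, stop TGA at 47 → 15 nt; ATG at 38, stop TGA at 47 → 12 nt.
Frame 3: CGA CAT CGA CTG ATG TCC CCC ACG ACA CTC TAA TGA TGG GGG GAT GAT — ATG at 15, stop TAA at 33 → 21 nt.
Longest ORF is 21 nt in frame 3 (positions 15–35).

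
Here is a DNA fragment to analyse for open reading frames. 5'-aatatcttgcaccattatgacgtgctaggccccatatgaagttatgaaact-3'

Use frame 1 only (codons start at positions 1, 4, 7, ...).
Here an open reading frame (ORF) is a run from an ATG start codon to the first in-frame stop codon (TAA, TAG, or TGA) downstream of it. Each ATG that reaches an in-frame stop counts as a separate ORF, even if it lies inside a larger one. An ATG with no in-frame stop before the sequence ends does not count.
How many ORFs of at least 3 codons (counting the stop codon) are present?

0

Frame 1: AAT ATC TTG CAC CAT TAT GAC GTG CTA GGC CCC ATA TGA AGT TAT GAA ACT — no ATG→stop ORF.
No ORF reaches 3 codons. Count = 0.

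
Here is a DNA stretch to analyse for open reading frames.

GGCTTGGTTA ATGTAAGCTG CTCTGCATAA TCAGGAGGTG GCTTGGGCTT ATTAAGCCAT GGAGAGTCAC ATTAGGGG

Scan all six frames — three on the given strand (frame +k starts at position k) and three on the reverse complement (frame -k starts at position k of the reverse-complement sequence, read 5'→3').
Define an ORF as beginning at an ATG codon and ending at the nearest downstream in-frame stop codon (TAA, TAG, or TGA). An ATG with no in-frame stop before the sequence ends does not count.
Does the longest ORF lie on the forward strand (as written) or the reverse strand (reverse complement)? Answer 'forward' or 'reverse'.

reverse

Reverse complement (5'→3'): CCCCTAATGTGACTCTCCATGGCTTAATAAGCCCAAGCCACCTCCTGATTATGCAGAGCAGCTTACATTAACCAAGCC
Frame +1: GGC TTG GTT AAT GTA AGC TGC TCT GCA TAA TCA GGA GGT GGC TTG GGC TTA TTA AGC CAT GGA GAG TCA CAT TAG GGG — no ATG→stop ORF.
Frame +2: GCT TGG TTA ATG TAA GCT GCT CTG CAT AAT CAG GAG GTG GCT TGG GCT TAT TAA GCC ATG GAG AGT CAC ATT AGG — ATG at 11, stop TAA at 14 → 6 nt.
Frame +3: CTT GGT TAA TGT AAG CTG CTC TGC ATA ATC AGG AGG TGG CTT GGG CTT ATT AAG CCA TGG AGA GTC ACA TTA GGG — no ATG→stop ORF.
Frame -1: CCC CTA ATG TGA CTC TCC ATG GCT TAA TAA GCC CAA GCC ACC TCC TGA TTA TGC AGA GCA GCT TAC ATT AAC CAA GCC — ATG at 7, stop TGA at 10 → 6 nt; ATG at 19, stop TAA at 25 → 9 nt.
Frame -2: CCC TAA TGT GAC TCT CCA TGG CTT AAT AAG CCC AAG CCA CCT CCT GAT TAT GCA GAG CAG CTT ACA TTA ACC AAG — no ATG→stop ORF.
Frame -3: CCT AAT GTG ACT CTC CAT GGC TTA ATA AGC CCA AGC CAC CTC CTG ATT ATG CAG AGC AGC TTA CAT TAA CCA AGC — ATG at 51, stop TAA at 69 → 21 nt.
Forward-strand max 6 nt; reverse-strand max 21 nt. The reverse strand has the longer ORF.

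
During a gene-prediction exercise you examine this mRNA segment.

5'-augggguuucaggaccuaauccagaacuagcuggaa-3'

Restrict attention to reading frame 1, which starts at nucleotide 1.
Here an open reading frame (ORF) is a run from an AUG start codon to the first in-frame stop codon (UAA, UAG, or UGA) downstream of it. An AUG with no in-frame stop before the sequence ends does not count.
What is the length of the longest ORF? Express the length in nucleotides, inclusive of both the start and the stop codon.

30

Frame 1: AUG GGG UUU CAG GAC CUA AUC CAG AAC UAG CUG GAA — AUG at 1, stop UAG at 28 → 30 nt.
Longest: frame 1, positions 1–30, 30 nt = 10 codons = 9 aa. → 30 nucleotides.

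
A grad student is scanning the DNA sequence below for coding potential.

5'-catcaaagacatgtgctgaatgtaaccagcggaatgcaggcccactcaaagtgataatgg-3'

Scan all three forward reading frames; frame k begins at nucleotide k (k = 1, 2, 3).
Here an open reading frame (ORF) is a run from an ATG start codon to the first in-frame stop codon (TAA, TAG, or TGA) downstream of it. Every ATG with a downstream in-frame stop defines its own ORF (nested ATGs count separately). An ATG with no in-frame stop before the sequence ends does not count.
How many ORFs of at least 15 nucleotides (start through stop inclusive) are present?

1

Frame 1: CAT CAA AGA CAT GTG CTG AAT GTA ACC AGC GGA ATG CAG GCC CAC TCA AAG TGA TAA TGG — ATG at 34, stop TGA at 52 → 21 nt.
Frame 2: ATC AAA GAC ATG TGC TGA ATG TAA CCA GCG GAA TGC AGG CCC ACT CAA AGT GAT AAT — ATG at 11, stop TGA at 17 → 9 nt; ATG at 20, stop TAA at 23 → 6 nt.
Frame 3: TCA AAG ACA TGT GCT GAA TGT AAC CAG CGG AAT GCA GGC CCA CTC AAA GTG ATA ATG — no ATG→stop ORF.
ORFs ≥ 15 nucleotides: frame 1 34–54 (21 nucleotides). Count = 1.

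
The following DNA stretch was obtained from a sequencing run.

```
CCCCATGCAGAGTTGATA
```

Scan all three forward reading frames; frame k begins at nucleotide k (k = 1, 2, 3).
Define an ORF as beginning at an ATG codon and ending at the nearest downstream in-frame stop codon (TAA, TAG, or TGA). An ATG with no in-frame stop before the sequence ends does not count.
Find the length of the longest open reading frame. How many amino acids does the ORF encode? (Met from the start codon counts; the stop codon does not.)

3

Frame 1: CCC CAT GCA GAG TTG ATA — no ATG→stop ORF.
Frame 2: CCC ATG CAG AGT TGA — ATG at 5, stop TGA at 14 → 12 nt.
Frame 3: CCA TGC AGA GTT GAT — no ATG→stop ORF.
Longest: frame 2, positions 5–16, 12 nt = 4 codons = 3 aa. → 3 amino acids.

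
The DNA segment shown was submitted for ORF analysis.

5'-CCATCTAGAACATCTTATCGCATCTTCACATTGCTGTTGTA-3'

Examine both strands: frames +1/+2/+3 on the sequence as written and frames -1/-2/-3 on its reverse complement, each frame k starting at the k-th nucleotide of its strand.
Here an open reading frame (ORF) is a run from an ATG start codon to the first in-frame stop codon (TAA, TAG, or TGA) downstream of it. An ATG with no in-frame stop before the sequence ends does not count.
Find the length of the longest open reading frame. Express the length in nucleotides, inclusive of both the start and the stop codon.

9

Reverse complement (5'→3'): TACAACAGCAATGTGAAGATGCGATAAGATGTTCTAGATGG
Frame +1: CCA TCT AGA ACA TCT TAT CGC ATC TTC ACA TTG CTG TTG — no ATG→stop ORF.
Frame +2: CAT CTA GAA CAT CTT ATC GCA TCT TCA CAT TGC TGT TGT — no ATG→stop ORF.
Frame +3: ATC TAG AAC ATC TTA TCG CAT CTT CAC ATT GCT GTT GTA — no ATG→stop ORF.
Frame -1: TAC AAC AGC AAT GTG AAG ATG CGA TAA GAT GTT CTA GAT — ATG at 19, stop TAA at 25 → 9 nt.
Frame -2: ACA ACA GCA ATG TGA AGA TGC GAT AAG ATG TTC TAG ATG — ATG at 11, stop TGA at 14 → 6 nt; ATG at 29, stop TAG at 35 → 9 nt.
Frame -3: CAA CAG CAA TGT GAA GAT GCG ATA AGA TGT TCT AGA TGG — no ATG→stop ORF.
Longest: frame -1, positions 19–27, 9 nt = 3 codons = 2 aa. → 9 nucleotides.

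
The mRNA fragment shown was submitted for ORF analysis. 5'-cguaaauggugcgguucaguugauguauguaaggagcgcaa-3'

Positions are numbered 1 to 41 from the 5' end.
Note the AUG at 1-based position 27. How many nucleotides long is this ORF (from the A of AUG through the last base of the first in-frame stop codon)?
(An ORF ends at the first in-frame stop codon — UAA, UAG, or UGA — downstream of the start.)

6

Codons from position 27: AUG (27–29), UAA (30–32).
UAA is the first in-frame stop; ORF spans 27–32, 6 nucleotides.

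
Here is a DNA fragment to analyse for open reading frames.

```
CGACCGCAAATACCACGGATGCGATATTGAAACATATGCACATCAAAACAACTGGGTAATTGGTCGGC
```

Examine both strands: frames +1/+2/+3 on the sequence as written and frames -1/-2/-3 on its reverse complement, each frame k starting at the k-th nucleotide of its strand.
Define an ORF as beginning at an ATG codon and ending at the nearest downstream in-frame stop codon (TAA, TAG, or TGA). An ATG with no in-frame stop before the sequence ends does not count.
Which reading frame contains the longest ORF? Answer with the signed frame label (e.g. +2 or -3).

Reverse complement (5'→3'): GCCGACCAATTACCCAGTTGTTTTGATGTGCATATGTTTCAATATCGCATCCGTGGTATTTGCGGTCG
Frame +1: CGA CCG CAA ATA CCA CGG ATG CGA TAT TGA AAC ATA TGC ACA TCA AAA CAA CTG GGT AAT TGG TCG — ATG at 19, stop TGA at 28 → 12 nt.
Frame +2: GAC CGC AAA TAC CAC GGA TGC GAT ATT GAA ACA TAT GCA CAT CAA AAC AAC TGG GTA ATT GGT CGG — no ATG→stop ORF.
Frame +3: ACC GCA AAT ACC ACG GAT GCG ATA TTG AAA CAT ATG CAC ATC AAA ACA ACT GGG TAA TTG GTC GGC — ATG at 36, stop TAA at 57 → 24 nt.
Frame -1: GCC GAC CAA TTA CCC AGT TGT TTT GAT GTG CAT ATG TTT CAA TAT CGC ATC CGT GGT ATT TGC GGT — no ATG→stop ORF.
Frame -2: CCG ACC AAT TAC CCA GTT GTT TTG ATG TGC ATA TGT TTC AAT ATC GCA TCC GTG GTA TTT GCG GTC — no ATG→stop ORF.
Frame -3: CGA CCA ATT ACC CAG TTG TTT TGA TGT GCA TAT GTT TCA ATA TCG CAT CCG TGG TAT TTG CGG TCG — no ATG→stop ORF.
Longest ORF is 24 nt in frame +3 (positions 36–59).

+3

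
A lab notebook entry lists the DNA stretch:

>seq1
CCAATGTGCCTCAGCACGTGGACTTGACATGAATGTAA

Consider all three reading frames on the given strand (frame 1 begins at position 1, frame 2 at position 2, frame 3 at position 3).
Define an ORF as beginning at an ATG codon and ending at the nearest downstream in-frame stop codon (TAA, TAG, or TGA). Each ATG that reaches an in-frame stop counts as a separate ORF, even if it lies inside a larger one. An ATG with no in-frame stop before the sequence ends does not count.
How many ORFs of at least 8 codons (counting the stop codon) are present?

Frame 1: CCA ATG TGC CTC AGC ACG TGG ACT TGA CAT GAA TGT — ATG at 4, stop TGA at 25 → 24 nt.
Frame 2: CAA TGT GCC TCA GCA CGT GGA CTT GAC ATG AAT GTA — no ATG→stop ORF.
Frame 3: AAT GTG CCT CAG CAC GTG GAC TTG ACA TGA ATG TAA — ATG at 33, stop TAA at 36 → 6 nt.
ORFs ≥ 8 codons: frame 1 4–27 (8 codons). Count = 1.

1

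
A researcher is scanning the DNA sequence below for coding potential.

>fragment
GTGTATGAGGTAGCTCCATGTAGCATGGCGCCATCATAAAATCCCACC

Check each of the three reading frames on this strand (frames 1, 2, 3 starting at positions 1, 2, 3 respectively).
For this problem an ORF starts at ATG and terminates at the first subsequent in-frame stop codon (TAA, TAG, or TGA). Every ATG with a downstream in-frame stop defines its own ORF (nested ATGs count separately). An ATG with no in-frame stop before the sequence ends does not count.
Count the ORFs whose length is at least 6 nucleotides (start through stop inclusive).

Frame 1: GTG TAT GAG GTA GCT CCA TGT AGC ATG GCG CCA TCA TAA AAT CCC ACC — ATG at 25, stop TAA at 37 → 15 nt.
Frame 2: TGT ATG AGG TAG CTC CAT GTA GCA TGG CGC CAT CAT AAA ATC CCA — ATG at 5, stop TAG at 11 → 9 nt.
Frame 3: GTA TGA GGT AGC TCC ATG TAG CAT GGC GCC ATC ATA AAA TCC CAC — ATG at 18, stop TAG at 21 → 6 nt.
ORFs ≥ 6 nucleotides: frame 1 25–39 (15 nucleotides), frame 2 5–13 (9 nucleotides), frame 3 18–23 (6 nucleotides). Count = 3.

3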